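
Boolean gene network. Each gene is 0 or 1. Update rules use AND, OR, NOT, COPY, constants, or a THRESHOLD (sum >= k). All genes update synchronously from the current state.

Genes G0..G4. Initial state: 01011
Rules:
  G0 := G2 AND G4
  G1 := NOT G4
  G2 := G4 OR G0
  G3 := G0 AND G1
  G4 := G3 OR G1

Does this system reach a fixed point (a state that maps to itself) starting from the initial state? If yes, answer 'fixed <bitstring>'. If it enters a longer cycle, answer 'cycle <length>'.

Answer: cycle 4

Derivation:
Step 0: 01011
Step 1: G0=G2&G4=0&1=0 G1=NOT G4=NOT 1=0 G2=G4|G0=1|0=1 G3=G0&G1=0&1=0 G4=G3|G1=1|1=1 -> 00101
Step 2: G0=G2&G4=1&1=1 G1=NOT G4=NOT 1=0 G2=G4|G0=1|0=1 G3=G0&G1=0&0=0 G4=G3|G1=0|0=0 -> 10100
Step 3: G0=G2&G4=1&0=0 G1=NOT G4=NOT 0=1 G2=G4|G0=0|1=1 G3=G0&G1=1&0=0 G4=G3|G1=0|0=0 -> 01100
Step 4: G0=G2&G4=1&0=0 G1=NOT G4=NOT 0=1 G2=G4|G0=0|0=0 G3=G0&G1=0&1=0 G4=G3|G1=0|1=1 -> 01001
Step 5: G0=G2&G4=0&1=0 G1=NOT G4=NOT 1=0 G2=G4|G0=1|0=1 G3=G0&G1=0&1=0 G4=G3|G1=0|1=1 -> 00101
Cycle of length 4 starting at step 1 -> no fixed point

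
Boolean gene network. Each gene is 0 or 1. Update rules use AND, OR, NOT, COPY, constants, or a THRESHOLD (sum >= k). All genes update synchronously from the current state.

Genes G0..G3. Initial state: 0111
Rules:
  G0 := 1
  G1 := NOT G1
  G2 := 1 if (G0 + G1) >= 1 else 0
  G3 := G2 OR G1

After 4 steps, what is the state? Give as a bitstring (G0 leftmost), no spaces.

Step 1: G0=1(const) G1=NOT G1=NOT 1=0 G2=(0+1>=1)=1 G3=G2|G1=1|1=1 -> 1011
Step 2: G0=1(const) G1=NOT G1=NOT 0=1 G2=(1+0>=1)=1 G3=G2|G1=1|0=1 -> 1111
Step 3: G0=1(const) G1=NOT G1=NOT 1=0 G2=(1+1>=1)=1 G3=G2|G1=1|1=1 -> 1011
Step 4: G0=1(const) G1=NOT G1=NOT 0=1 G2=(1+0>=1)=1 G3=G2|G1=1|0=1 -> 1111

1111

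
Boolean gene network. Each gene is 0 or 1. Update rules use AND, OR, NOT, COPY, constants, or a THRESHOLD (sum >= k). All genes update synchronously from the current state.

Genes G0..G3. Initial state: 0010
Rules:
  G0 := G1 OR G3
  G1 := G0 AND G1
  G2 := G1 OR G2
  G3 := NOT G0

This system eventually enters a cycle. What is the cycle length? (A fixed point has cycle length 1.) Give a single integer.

Step 0: 0010
Step 1: G0=G1|G3=0|0=0 G1=G0&G1=0&0=0 G2=G1|G2=0|1=1 G3=NOT G0=NOT 0=1 -> 0011
Step 2: G0=G1|G3=0|1=1 G1=G0&G1=0&0=0 G2=G1|G2=0|1=1 G3=NOT G0=NOT 0=1 -> 1011
Step 3: G0=G1|G3=0|1=1 G1=G0&G1=1&0=0 G2=G1|G2=0|1=1 G3=NOT G0=NOT 1=0 -> 1010
Step 4: G0=G1|G3=0|0=0 G1=G0&G1=1&0=0 G2=G1|G2=0|1=1 G3=NOT G0=NOT 1=0 -> 0010
State from step 4 equals state from step 0 -> cycle length 4

Answer: 4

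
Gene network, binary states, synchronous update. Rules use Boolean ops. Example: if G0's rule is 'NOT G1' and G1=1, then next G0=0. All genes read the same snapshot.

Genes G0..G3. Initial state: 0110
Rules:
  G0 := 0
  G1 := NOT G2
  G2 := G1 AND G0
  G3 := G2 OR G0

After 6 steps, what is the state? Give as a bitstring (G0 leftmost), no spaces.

Step 1: G0=0(const) G1=NOT G2=NOT 1=0 G2=G1&G0=1&0=0 G3=G2|G0=1|0=1 -> 0001
Step 2: G0=0(const) G1=NOT G2=NOT 0=1 G2=G1&G0=0&0=0 G3=G2|G0=0|0=0 -> 0100
Step 3: G0=0(const) G1=NOT G2=NOT 0=1 G2=G1&G0=1&0=0 G3=G2|G0=0|0=0 -> 0100
Step 4: G0=0(const) G1=NOT G2=NOT 0=1 G2=G1&G0=1&0=0 G3=G2|G0=0|0=0 -> 0100
Step 5: G0=0(const) G1=NOT G2=NOT 0=1 G2=G1&G0=1&0=0 G3=G2|G0=0|0=0 -> 0100
Step 6: G0=0(const) G1=NOT G2=NOT 0=1 G2=G1&G0=1&0=0 G3=G2|G0=0|0=0 -> 0100

0100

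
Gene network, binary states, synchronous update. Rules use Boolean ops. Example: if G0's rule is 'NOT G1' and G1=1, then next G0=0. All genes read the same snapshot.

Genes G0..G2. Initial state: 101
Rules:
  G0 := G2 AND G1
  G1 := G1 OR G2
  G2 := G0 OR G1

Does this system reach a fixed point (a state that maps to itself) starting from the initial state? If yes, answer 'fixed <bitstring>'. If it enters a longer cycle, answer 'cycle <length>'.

Step 0: 101
Step 1: G0=G2&G1=1&0=0 G1=G1|G2=0|1=1 G2=G0|G1=1|0=1 -> 011
Step 2: G0=G2&G1=1&1=1 G1=G1|G2=1|1=1 G2=G0|G1=0|1=1 -> 111
Step 3: G0=G2&G1=1&1=1 G1=G1|G2=1|1=1 G2=G0|G1=1|1=1 -> 111
Fixed point reached at step 2: 111

Answer: fixed 111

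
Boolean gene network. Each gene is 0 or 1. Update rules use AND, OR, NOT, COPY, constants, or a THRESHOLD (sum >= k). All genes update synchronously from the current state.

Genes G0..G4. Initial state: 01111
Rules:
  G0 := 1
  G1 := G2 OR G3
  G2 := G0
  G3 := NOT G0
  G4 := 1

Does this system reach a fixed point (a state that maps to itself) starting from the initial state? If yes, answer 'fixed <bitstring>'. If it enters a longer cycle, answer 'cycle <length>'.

Step 0: 01111
Step 1: G0=1(const) G1=G2|G3=1|1=1 G2=G0=0 G3=NOT G0=NOT 0=1 G4=1(const) -> 11011
Step 2: G0=1(const) G1=G2|G3=0|1=1 G2=G0=1 G3=NOT G0=NOT 1=0 G4=1(const) -> 11101
Step 3: G0=1(const) G1=G2|G3=1|0=1 G2=G0=1 G3=NOT G0=NOT 1=0 G4=1(const) -> 11101
Fixed point reached at step 2: 11101

Answer: fixed 11101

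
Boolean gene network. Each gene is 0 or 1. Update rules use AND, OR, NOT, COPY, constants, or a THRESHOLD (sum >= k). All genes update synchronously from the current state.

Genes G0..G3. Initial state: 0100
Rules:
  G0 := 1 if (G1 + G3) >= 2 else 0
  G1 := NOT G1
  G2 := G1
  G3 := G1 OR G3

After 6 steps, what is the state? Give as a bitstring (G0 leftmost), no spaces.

Step 1: G0=(1+0>=2)=0 G1=NOT G1=NOT 1=0 G2=G1=1 G3=G1|G3=1|0=1 -> 0011
Step 2: G0=(0+1>=2)=0 G1=NOT G1=NOT 0=1 G2=G1=0 G3=G1|G3=0|1=1 -> 0101
Step 3: G0=(1+1>=2)=1 G1=NOT G1=NOT 1=0 G2=G1=1 G3=G1|G3=1|1=1 -> 1011
Step 4: G0=(0+1>=2)=0 G1=NOT G1=NOT 0=1 G2=G1=0 G3=G1|G3=0|1=1 -> 0101
Step 5: G0=(1+1>=2)=1 G1=NOT G1=NOT 1=0 G2=G1=1 G3=G1|G3=1|1=1 -> 1011
Step 6: G0=(0+1>=2)=0 G1=NOT G1=NOT 0=1 G2=G1=0 G3=G1|G3=0|1=1 -> 0101

0101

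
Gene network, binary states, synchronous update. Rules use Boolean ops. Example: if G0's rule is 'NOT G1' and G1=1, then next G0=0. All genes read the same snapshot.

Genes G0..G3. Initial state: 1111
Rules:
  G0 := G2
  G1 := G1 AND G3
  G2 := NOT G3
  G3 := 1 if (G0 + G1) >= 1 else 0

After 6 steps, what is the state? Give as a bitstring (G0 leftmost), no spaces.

Step 1: G0=G2=1 G1=G1&G3=1&1=1 G2=NOT G3=NOT 1=0 G3=(1+1>=1)=1 -> 1101
Step 2: G0=G2=0 G1=G1&G3=1&1=1 G2=NOT G3=NOT 1=0 G3=(1+1>=1)=1 -> 0101
Step 3: G0=G2=0 G1=G1&G3=1&1=1 G2=NOT G3=NOT 1=0 G3=(0+1>=1)=1 -> 0101
Step 4: G0=G2=0 G1=G1&G3=1&1=1 G2=NOT G3=NOT 1=0 G3=(0+1>=1)=1 -> 0101
Step 5: G0=G2=0 G1=G1&G3=1&1=1 G2=NOT G3=NOT 1=0 G3=(0+1>=1)=1 -> 0101
Step 6: G0=G2=0 G1=G1&G3=1&1=1 G2=NOT G3=NOT 1=0 G3=(0+1>=1)=1 -> 0101

0101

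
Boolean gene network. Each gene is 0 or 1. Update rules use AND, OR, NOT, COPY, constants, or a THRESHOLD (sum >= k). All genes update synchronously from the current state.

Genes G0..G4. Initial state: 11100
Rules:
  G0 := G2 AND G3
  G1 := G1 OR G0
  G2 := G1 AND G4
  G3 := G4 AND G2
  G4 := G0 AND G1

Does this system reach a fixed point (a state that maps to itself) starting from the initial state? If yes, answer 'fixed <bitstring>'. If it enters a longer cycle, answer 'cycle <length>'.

Step 0: 11100
Step 1: G0=G2&G3=1&0=0 G1=G1|G0=1|1=1 G2=G1&G4=1&0=0 G3=G4&G2=0&1=0 G4=G0&G1=1&1=1 -> 01001
Step 2: G0=G2&G3=0&0=0 G1=G1|G0=1|0=1 G2=G1&G4=1&1=1 G3=G4&G2=1&0=0 G4=G0&G1=0&1=0 -> 01100
Step 3: G0=G2&G3=1&0=0 G1=G1|G0=1|0=1 G2=G1&G4=1&0=0 G3=G4&G2=0&1=0 G4=G0&G1=0&1=0 -> 01000
Step 4: G0=G2&G3=0&0=0 G1=G1|G0=1|0=1 G2=G1&G4=1&0=0 G3=G4&G2=0&0=0 G4=G0&G1=0&1=0 -> 01000
Fixed point reached at step 3: 01000

Answer: fixed 01000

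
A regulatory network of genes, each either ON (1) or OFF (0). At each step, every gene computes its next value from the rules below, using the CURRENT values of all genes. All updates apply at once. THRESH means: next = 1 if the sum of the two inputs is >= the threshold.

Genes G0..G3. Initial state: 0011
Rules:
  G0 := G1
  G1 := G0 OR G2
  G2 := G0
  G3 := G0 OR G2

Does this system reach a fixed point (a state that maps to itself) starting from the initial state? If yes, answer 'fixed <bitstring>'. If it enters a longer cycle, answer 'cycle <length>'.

Answer: fixed 1111

Derivation:
Step 0: 0011
Step 1: G0=G1=0 G1=G0|G2=0|1=1 G2=G0=0 G3=G0|G2=0|1=1 -> 0101
Step 2: G0=G1=1 G1=G0|G2=0|0=0 G2=G0=0 G3=G0|G2=0|0=0 -> 1000
Step 3: G0=G1=0 G1=G0|G2=1|0=1 G2=G0=1 G3=G0|G2=1|0=1 -> 0111
Step 4: G0=G1=1 G1=G0|G2=0|1=1 G2=G0=0 G3=G0|G2=0|1=1 -> 1101
Step 5: G0=G1=1 G1=G0|G2=1|0=1 G2=G0=1 G3=G0|G2=1|0=1 -> 1111
Step 6: G0=G1=1 G1=G0|G2=1|1=1 G2=G0=1 G3=G0|G2=1|1=1 -> 1111
Fixed point reached at step 5: 1111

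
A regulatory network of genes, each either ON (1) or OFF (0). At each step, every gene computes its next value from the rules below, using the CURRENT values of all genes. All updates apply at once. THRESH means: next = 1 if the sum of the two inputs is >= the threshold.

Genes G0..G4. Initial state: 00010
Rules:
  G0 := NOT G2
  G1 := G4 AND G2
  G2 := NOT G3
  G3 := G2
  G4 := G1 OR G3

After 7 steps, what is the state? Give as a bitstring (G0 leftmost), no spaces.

Step 1: G0=NOT G2=NOT 0=1 G1=G4&G2=0&0=0 G2=NOT G3=NOT 1=0 G3=G2=0 G4=G1|G3=0|1=1 -> 10001
Step 2: G0=NOT G2=NOT 0=1 G1=G4&G2=1&0=0 G2=NOT G3=NOT 0=1 G3=G2=0 G4=G1|G3=0|0=0 -> 10100
Step 3: G0=NOT G2=NOT 1=0 G1=G4&G2=0&1=0 G2=NOT G3=NOT 0=1 G3=G2=1 G4=G1|G3=0|0=0 -> 00110
Step 4: G0=NOT G2=NOT 1=0 G1=G4&G2=0&1=0 G2=NOT G3=NOT 1=0 G3=G2=1 G4=G1|G3=0|1=1 -> 00011
Step 5: G0=NOT G2=NOT 0=1 G1=G4&G2=1&0=0 G2=NOT G3=NOT 1=0 G3=G2=0 G4=G1|G3=0|1=1 -> 10001
Step 6: G0=NOT G2=NOT 0=1 G1=G4&G2=1&0=0 G2=NOT G3=NOT 0=1 G3=G2=0 G4=G1|G3=0|0=0 -> 10100
Step 7: G0=NOT G2=NOT 1=0 G1=G4&G2=0&1=0 G2=NOT G3=NOT 0=1 G3=G2=1 G4=G1|G3=0|0=0 -> 00110

00110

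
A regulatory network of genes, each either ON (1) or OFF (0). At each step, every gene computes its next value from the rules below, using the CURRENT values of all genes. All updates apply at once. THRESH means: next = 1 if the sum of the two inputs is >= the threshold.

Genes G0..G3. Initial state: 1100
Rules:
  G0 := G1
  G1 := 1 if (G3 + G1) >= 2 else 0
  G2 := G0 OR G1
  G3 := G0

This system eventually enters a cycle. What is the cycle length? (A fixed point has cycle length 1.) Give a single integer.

Answer: 1

Derivation:
Step 0: 1100
Step 1: G0=G1=1 G1=(0+1>=2)=0 G2=G0|G1=1|1=1 G3=G0=1 -> 1011
Step 2: G0=G1=0 G1=(1+0>=2)=0 G2=G0|G1=1|0=1 G3=G0=1 -> 0011
Step 3: G0=G1=0 G1=(1+0>=2)=0 G2=G0|G1=0|0=0 G3=G0=0 -> 0000
Step 4: G0=G1=0 G1=(0+0>=2)=0 G2=G0|G1=0|0=0 G3=G0=0 -> 0000
State from step 4 equals state from step 3 -> cycle length 1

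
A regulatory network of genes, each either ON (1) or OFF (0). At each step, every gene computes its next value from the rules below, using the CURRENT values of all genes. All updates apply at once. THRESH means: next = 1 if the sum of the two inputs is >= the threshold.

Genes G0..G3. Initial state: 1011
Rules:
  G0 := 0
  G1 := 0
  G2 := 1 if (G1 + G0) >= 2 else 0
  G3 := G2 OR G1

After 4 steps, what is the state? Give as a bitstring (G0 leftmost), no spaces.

Step 1: G0=0(const) G1=0(const) G2=(0+1>=2)=0 G3=G2|G1=1|0=1 -> 0001
Step 2: G0=0(const) G1=0(const) G2=(0+0>=2)=0 G3=G2|G1=0|0=0 -> 0000
Step 3: G0=0(const) G1=0(const) G2=(0+0>=2)=0 G3=G2|G1=0|0=0 -> 0000
Step 4: G0=0(const) G1=0(const) G2=(0+0>=2)=0 G3=G2|G1=0|0=0 -> 0000

0000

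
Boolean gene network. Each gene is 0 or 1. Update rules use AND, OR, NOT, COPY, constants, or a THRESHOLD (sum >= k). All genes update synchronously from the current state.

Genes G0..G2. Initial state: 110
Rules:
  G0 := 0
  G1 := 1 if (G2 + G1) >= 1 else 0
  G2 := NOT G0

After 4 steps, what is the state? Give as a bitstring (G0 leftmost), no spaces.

Step 1: G0=0(const) G1=(0+1>=1)=1 G2=NOT G0=NOT 1=0 -> 010
Step 2: G0=0(const) G1=(0+1>=1)=1 G2=NOT G0=NOT 0=1 -> 011
Step 3: G0=0(const) G1=(1+1>=1)=1 G2=NOT G0=NOT 0=1 -> 011
Step 4: G0=0(const) G1=(1+1>=1)=1 G2=NOT G0=NOT 0=1 -> 011

011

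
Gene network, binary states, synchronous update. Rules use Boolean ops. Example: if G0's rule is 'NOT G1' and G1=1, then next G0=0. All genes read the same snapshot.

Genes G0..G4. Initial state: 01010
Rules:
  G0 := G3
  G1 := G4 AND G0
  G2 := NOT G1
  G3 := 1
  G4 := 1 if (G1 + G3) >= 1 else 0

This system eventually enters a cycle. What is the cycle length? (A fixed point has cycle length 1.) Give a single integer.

Answer: 1

Derivation:
Step 0: 01010
Step 1: G0=G3=1 G1=G4&G0=0&0=0 G2=NOT G1=NOT 1=0 G3=1(const) G4=(1+1>=1)=1 -> 10011
Step 2: G0=G3=1 G1=G4&G0=1&1=1 G2=NOT G1=NOT 0=1 G3=1(const) G4=(0+1>=1)=1 -> 11111
Step 3: G0=G3=1 G1=G4&G0=1&1=1 G2=NOT G1=NOT 1=0 G3=1(const) G4=(1+1>=1)=1 -> 11011
Step 4: G0=G3=1 G1=G4&G0=1&1=1 G2=NOT G1=NOT 1=0 G3=1(const) G4=(1+1>=1)=1 -> 11011
State from step 4 equals state from step 3 -> cycle length 1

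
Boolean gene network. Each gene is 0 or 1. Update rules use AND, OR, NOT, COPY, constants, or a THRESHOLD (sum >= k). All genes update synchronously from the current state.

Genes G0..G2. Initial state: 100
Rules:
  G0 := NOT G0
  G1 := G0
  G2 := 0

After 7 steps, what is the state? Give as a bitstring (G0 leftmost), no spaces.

Step 1: G0=NOT G0=NOT 1=0 G1=G0=1 G2=0(const) -> 010
Step 2: G0=NOT G0=NOT 0=1 G1=G0=0 G2=0(const) -> 100
Step 3: G0=NOT G0=NOT 1=0 G1=G0=1 G2=0(const) -> 010
Step 4: G0=NOT G0=NOT 0=1 G1=G0=0 G2=0(const) -> 100
Step 5: G0=NOT G0=NOT 1=0 G1=G0=1 G2=0(const) -> 010
Step 6: G0=NOT G0=NOT 0=1 G1=G0=0 G2=0(const) -> 100
Step 7: G0=NOT G0=NOT 1=0 G1=G0=1 G2=0(const) -> 010

010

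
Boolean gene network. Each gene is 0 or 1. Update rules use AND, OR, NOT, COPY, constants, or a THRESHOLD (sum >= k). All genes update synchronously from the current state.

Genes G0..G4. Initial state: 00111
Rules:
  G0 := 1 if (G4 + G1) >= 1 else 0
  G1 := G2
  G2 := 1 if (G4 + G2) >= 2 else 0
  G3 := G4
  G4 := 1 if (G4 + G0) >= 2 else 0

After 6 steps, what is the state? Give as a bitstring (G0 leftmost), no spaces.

Step 1: G0=(1+0>=1)=1 G1=G2=1 G2=(1+1>=2)=1 G3=G4=1 G4=(1+0>=2)=0 -> 11110
Step 2: G0=(0+1>=1)=1 G1=G2=1 G2=(0+1>=2)=0 G3=G4=0 G4=(0+1>=2)=0 -> 11000
Step 3: G0=(0+1>=1)=1 G1=G2=0 G2=(0+0>=2)=0 G3=G4=0 G4=(0+1>=2)=0 -> 10000
Step 4: G0=(0+0>=1)=0 G1=G2=0 G2=(0+0>=2)=0 G3=G4=0 G4=(0+1>=2)=0 -> 00000
Step 5: G0=(0+0>=1)=0 G1=G2=0 G2=(0+0>=2)=0 G3=G4=0 G4=(0+0>=2)=0 -> 00000
Step 6: G0=(0+0>=1)=0 G1=G2=0 G2=(0+0>=2)=0 G3=G4=0 G4=(0+0>=2)=0 -> 00000

00000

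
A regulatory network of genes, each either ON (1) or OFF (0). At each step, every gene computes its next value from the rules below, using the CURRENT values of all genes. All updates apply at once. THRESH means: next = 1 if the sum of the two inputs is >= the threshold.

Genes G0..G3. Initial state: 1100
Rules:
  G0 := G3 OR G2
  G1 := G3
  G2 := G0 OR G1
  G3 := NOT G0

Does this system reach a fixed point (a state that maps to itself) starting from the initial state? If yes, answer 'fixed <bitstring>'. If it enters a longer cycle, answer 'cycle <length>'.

Step 0: 1100
Step 1: G0=G3|G2=0|0=0 G1=G3=0 G2=G0|G1=1|1=1 G3=NOT G0=NOT 1=0 -> 0010
Step 2: G0=G3|G2=0|1=1 G1=G3=0 G2=G0|G1=0|0=0 G3=NOT G0=NOT 0=1 -> 1001
Step 3: G0=G3|G2=1|0=1 G1=G3=1 G2=G0|G1=1|0=1 G3=NOT G0=NOT 1=0 -> 1110
Step 4: G0=G3|G2=0|1=1 G1=G3=0 G2=G0|G1=1|1=1 G3=NOT G0=NOT 1=0 -> 1010
Step 5: G0=G3|G2=0|1=1 G1=G3=0 G2=G0|G1=1|0=1 G3=NOT G0=NOT 1=0 -> 1010
Fixed point reached at step 4: 1010

Answer: fixed 1010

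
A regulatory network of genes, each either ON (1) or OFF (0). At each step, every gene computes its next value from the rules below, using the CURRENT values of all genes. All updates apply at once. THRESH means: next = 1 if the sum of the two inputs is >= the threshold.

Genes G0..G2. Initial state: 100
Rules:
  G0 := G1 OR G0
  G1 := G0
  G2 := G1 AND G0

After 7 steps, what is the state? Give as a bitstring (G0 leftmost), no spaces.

Step 1: G0=G1|G0=0|1=1 G1=G0=1 G2=G1&G0=0&1=0 -> 110
Step 2: G0=G1|G0=1|1=1 G1=G0=1 G2=G1&G0=1&1=1 -> 111
Step 3: G0=G1|G0=1|1=1 G1=G0=1 G2=G1&G0=1&1=1 -> 111
Step 4: G0=G1|G0=1|1=1 G1=G0=1 G2=G1&G0=1&1=1 -> 111
Step 5: G0=G1|G0=1|1=1 G1=G0=1 G2=G1&G0=1&1=1 -> 111
Step 6: G0=G1|G0=1|1=1 G1=G0=1 G2=G1&G0=1&1=1 -> 111
Step 7: G0=G1|G0=1|1=1 G1=G0=1 G2=G1&G0=1&1=1 -> 111

111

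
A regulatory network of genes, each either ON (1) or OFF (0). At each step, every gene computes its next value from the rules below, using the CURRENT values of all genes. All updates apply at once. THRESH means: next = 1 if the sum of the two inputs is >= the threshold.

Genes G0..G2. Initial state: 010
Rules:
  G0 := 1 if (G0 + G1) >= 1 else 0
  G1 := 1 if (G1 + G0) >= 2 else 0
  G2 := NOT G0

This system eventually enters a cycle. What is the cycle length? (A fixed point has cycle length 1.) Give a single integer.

Step 0: 010
Step 1: G0=(0+1>=1)=1 G1=(1+0>=2)=0 G2=NOT G0=NOT 0=1 -> 101
Step 2: G0=(1+0>=1)=1 G1=(0+1>=2)=0 G2=NOT G0=NOT 1=0 -> 100
Step 3: G0=(1+0>=1)=1 G1=(0+1>=2)=0 G2=NOT G0=NOT 1=0 -> 100
State from step 3 equals state from step 2 -> cycle length 1

Answer: 1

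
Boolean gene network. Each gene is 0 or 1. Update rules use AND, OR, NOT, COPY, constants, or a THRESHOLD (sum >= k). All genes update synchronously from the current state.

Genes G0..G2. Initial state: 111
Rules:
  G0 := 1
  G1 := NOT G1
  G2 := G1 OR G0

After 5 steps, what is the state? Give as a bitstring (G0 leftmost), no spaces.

Step 1: G0=1(const) G1=NOT G1=NOT 1=0 G2=G1|G0=1|1=1 -> 101
Step 2: G0=1(const) G1=NOT G1=NOT 0=1 G2=G1|G0=0|1=1 -> 111
Step 3: G0=1(const) G1=NOT G1=NOT 1=0 G2=G1|G0=1|1=1 -> 101
Step 4: G0=1(const) G1=NOT G1=NOT 0=1 G2=G1|G0=0|1=1 -> 111
Step 5: G0=1(const) G1=NOT G1=NOT 1=0 G2=G1|G0=1|1=1 -> 101

101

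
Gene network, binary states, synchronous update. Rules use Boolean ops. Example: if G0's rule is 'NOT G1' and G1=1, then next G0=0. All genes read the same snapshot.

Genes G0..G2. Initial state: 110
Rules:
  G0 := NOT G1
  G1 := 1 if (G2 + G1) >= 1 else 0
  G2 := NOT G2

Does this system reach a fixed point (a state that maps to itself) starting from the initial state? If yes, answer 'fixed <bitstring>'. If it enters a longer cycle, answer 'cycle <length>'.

Step 0: 110
Step 1: G0=NOT G1=NOT 1=0 G1=(0+1>=1)=1 G2=NOT G2=NOT 0=1 -> 011
Step 2: G0=NOT G1=NOT 1=0 G1=(1+1>=1)=1 G2=NOT G2=NOT 1=0 -> 010
Step 3: G0=NOT G1=NOT 1=0 G1=(0+1>=1)=1 G2=NOT G2=NOT 0=1 -> 011
Cycle of length 2 starting at step 1 -> no fixed point

Answer: cycle 2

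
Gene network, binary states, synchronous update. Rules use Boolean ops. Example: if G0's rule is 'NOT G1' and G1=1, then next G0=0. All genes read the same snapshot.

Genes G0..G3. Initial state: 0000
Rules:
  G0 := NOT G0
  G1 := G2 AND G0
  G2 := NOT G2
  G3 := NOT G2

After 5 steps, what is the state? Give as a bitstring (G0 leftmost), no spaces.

Step 1: G0=NOT G0=NOT 0=1 G1=G2&G0=0&0=0 G2=NOT G2=NOT 0=1 G3=NOT G2=NOT 0=1 -> 1011
Step 2: G0=NOT G0=NOT 1=0 G1=G2&G0=1&1=1 G2=NOT G2=NOT 1=0 G3=NOT G2=NOT 1=0 -> 0100
Step 3: G0=NOT G0=NOT 0=1 G1=G2&G0=0&0=0 G2=NOT G2=NOT 0=1 G3=NOT G2=NOT 0=1 -> 1011
Step 4: G0=NOT G0=NOT 1=0 G1=G2&G0=1&1=1 G2=NOT G2=NOT 1=0 G3=NOT G2=NOT 1=0 -> 0100
Step 5: G0=NOT G0=NOT 0=1 G1=G2&G0=0&0=0 G2=NOT G2=NOT 0=1 G3=NOT G2=NOT 0=1 -> 1011

1011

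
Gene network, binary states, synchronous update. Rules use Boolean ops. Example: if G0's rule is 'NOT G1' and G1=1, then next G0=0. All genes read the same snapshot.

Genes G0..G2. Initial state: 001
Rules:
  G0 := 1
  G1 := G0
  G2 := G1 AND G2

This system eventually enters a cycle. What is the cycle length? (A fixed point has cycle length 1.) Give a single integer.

Step 0: 001
Step 1: G0=1(const) G1=G0=0 G2=G1&G2=0&1=0 -> 100
Step 2: G0=1(const) G1=G0=1 G2=G1&G2=0&0=0 -> 110
Step 3: G0=1(const) G1=G0=1 G2=G1&G2=1&0=0 -> 110
State from step 3 equals state from step 2 -> cycle length 1

Answer: 1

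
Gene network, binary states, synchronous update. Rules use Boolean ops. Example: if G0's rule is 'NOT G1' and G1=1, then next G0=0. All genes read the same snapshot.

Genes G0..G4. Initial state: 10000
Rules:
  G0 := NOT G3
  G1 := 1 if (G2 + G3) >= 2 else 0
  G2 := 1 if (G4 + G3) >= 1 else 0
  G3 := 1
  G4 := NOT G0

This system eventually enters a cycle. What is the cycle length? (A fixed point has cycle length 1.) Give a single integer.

Answer: 1

Derivation:
Step 0: 10000
Step 1: G0=NOT G3=NOT 0=1 G1=(0+0>=2)=0 G2=(0+0>=1)=0 G3=1(const) G4=NOT G0=NOT 1=0 -> 10010
Step 2: G0=NOT G3=NOT 1=0 G1=(0+1>=2)=0 G2=(0+1>=1)=1 G3=1(const) G4=NOT G0=NOT 1=0 -> 00110
Step 3: G0=NOT G3=NOT 1=0 G1=(1+1>=2)=1 G2=(0+1>=1)=1 G3=1(const) G4=NOT G0=NOT 0=1 -> 01111
Step 4: G0=NOT G3=NOT 1=0 G1=(1+1>=2)=1 G2=(1+1>=1)=1 G3=1(const) G4=NOT G0=NOT 0=1 -> 01111
State from step 4 equals state from step 3 -> cycle length 1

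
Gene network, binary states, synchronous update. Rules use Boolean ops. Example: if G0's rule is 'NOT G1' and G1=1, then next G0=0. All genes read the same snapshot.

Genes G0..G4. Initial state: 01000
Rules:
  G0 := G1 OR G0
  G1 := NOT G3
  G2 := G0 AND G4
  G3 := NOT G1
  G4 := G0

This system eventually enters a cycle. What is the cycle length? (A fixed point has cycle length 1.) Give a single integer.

Step 0: 01000
Step 1: G0=G1|G0=1|0=1 G1=NOT G3=NOT 0=1 G2=G0&G4=0&0=0 G3=NOT G1=NOT 1=0 G4=G0=0 -> 11000
Step 2: G0=G1|G0=1|1=1 G1=NOT G3=NOT 0=1 G2=G0&G4=1&0=0 G3=NOT G1=NOT 1=0 G4=G0=1 -> 11001
Step 3: G0=G1|G0=1|1=1 G1=NOT G3=NOT 0=1 G2=G0&G4=1&1=1 G3=NOT G1=NOT 1=0 G4=G0=1 -> 11101
Step 4: G0=G1|G0=1|1=1 G1=NOT G3=NOT 0=1 G2=G0&G4=1&1=1 G3=NOT G1=NOT 1=0 G4=G0=1 -> 11101
State from step 4 equals state from step 3 -> cycle length 1

Answer: 1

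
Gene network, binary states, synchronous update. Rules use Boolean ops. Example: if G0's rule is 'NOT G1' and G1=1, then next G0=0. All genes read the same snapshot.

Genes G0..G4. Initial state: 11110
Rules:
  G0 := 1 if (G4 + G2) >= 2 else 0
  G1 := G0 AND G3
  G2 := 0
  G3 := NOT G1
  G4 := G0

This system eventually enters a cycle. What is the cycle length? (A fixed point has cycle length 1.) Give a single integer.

Step 0: 11110
Step 1: G0=(0+1>=2)=0 G1=G0&G3=1&1=1 G2=0(const) G3=NOT G1=NOT 1=0 G4=G0=1 -> 01001
Step 2: G0=(1+0>=2)=0 G1=G0&G3=0&0=0 G2=0(const) G3=NOT G1=NOT 1=0 G4=G0=0 -> 00000
Step 3: G0=(0+0>=2)=0 G1=G0&G3=0&0=0 G2=0(const) G3=NOT G1=NOT 0=1 G4=G0=0 -> 00010
Step 4: G0=(0+0>=2)=0 G1=G0&G3=0&1=0 G2=0(const) G3=NOT G1=NOT 0=1 G4=G0=0 -> 00010
State from step 4 equals state from step 3 -> cycle length 1

Answer: 1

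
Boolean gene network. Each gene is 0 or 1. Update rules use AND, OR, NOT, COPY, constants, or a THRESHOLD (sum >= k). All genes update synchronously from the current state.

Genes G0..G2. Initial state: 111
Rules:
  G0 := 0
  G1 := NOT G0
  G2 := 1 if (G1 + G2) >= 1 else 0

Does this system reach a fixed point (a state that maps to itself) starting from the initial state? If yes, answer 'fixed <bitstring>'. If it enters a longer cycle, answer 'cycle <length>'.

Step 0: 111
Step 1: G0=0(const) G1=NOT G0=NOT 1=0 G2=(1+1>=1)=1 -> 001
Step 2: G0=0(const) G1=NOT G0=NOT 0=1 G2=(0+1>=1)=1 -> 011
Step 3: G0=0(const) G1=NOT G0=NOT 0=1 G2=(1+1>=1)=1 -> 011
Fixed point reached at step 2: 011

Answer: fixed 011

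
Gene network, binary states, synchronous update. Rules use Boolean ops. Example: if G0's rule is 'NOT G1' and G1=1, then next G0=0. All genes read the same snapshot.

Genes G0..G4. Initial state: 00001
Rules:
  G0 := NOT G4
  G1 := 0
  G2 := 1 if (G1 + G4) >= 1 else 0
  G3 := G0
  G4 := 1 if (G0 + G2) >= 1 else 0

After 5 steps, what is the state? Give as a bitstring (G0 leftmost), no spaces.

Step 1: G0=NOT G4=NOT 1=0 G1=0(const) G2=(0+1>=1)=1 G3=G0=0 G4=(0+0>=1)=0 -> 00100
Step 2: G0=NOT G4=NOT 0=1 G1=0(const) G2=(0+0>=1)=0 G3=G0=0 G4=(0+1>=1)=1 -> 10001
Step 3: G0=NOT G4=NOT 1=0 G1=0(const) G2=(0+1>=1)=1 G3=G0=1 G4=(1+0>=1)=1 -> 00111
Step 4: G0=NOT G4=NOT 1=0 G1=0(const) G2=(0+1>=1)=1 G3=G0=0 G4=(0+1>=1)=1 -> 00101
Step 5: G0=NOT G4=NOT 1=0 G1=0(const) G2=(0+1>=1)=1 G3=G0=0 G4=(0+1>=1)=1 -> 00101

00101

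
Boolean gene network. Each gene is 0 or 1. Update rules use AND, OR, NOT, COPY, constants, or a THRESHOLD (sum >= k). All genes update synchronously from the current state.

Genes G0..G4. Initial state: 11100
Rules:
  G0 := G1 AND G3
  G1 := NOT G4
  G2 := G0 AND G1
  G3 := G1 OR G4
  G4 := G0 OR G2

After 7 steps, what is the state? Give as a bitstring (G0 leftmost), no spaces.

Step 1: G0=G1&G3=1&0=0 G1=NOT G4=NOT 0=1 G2=G0&G1=1&1=1 G3=G1|G4=1|0=1 G4=G0|G2=1|1=1 -> 01111
Step 2: G0=G1&G3=1&1=1 G1=NOT G4=NOT 1=0 G2=G0&G1=0&1=0 G3=G1|G4=1|1=1 G4=G0|G2=0|1=1 -> 10011
Step 3: G0=G1&G3=0&1=0 G1=NOT G4=NOT 1=0 G2=G0&G1=1&0=0 G3=G1|G4=0|1=1 G4=G0|G2=1|0=1 -> 00011
Step 4: G0=G1&G3=0&1=0 G1=NOT G4=NOT 1=0 G2=G0&G1=0&0=0 G3=G1|G4=0|1=1 G4=G0|G2=0|0=0 -> 00010
Step 5: G0=G1&G3=0&1=0 G1=NOT G4=NOT 0=1 G2=G0&G1=0&0=0 G3=G1|G4=0|0=0 G4=G0|G2=0|0=0 -> 01000
Step 6: G0=G1&G3=1&0=0 G1=NOT G4=NOT 0=1 G2=G0&G1=0&1=0 G3=G1|G4=1|0=1 G4=G0|G2=0|0=0 -> 01010
Step 7: G0=G1&G3=1&1=1 G1=NOT G4=NOT 0=1 G2=G0&G1=0&1=0 G3=G1|G4=1|0=1 G4=G0|G2=0|0=0 -> 11010

11010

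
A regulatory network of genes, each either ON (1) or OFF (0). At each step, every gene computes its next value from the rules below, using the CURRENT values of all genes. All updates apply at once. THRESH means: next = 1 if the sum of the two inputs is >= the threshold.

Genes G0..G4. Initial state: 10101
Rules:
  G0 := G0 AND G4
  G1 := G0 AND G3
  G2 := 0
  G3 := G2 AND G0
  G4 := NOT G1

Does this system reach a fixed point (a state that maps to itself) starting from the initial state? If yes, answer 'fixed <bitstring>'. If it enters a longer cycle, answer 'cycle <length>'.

Step 0: 10101
Step 1: G0=G0&G4=1&1=1 G1=G0&G3=1&0=0 G2=0(const) G3=G2&G0=1&1=1 G4=NOT G1=NOT 0=1 -> 10011
Step 2: G0=G0&G4=1&1=1 G1=G0&G3=1&1=1 G2=0(const) G3=G2&G0=0&1=0 G4=NOT G1=NOT 0=1 -> 11001
Step 3: G0=G0&G4=1&1=1 G1=G0&G3=1&0=0 G2=0(const) G3=G2&G0=0&1=0 G4=NOT G1=NOT 1=0 -> 10000
Step 4: G0=G0&G4=1&0=0 G1=G0&G3=1&0=0 G2=0(const) G3=G2&G0=0&1=0 G4=NOT G1=NOT 0=1 -> 00001
Step 5: G0=G0&G4=0&1=0 G1=G0&G3=0&0=0 G2=0(const) G3=G2&G0=0&0=0 G4=NOT G1=NOT 0=1 -> 00001
Fixed point reached at step 4: 00001

Answer: fixed 00001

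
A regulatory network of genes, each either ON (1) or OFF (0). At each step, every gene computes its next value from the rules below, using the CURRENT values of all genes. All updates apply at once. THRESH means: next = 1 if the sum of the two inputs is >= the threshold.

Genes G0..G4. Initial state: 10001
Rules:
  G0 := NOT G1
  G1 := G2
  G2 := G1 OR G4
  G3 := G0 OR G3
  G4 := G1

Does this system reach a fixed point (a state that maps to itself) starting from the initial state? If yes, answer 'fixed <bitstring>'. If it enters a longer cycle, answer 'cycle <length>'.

Answer: fixed 01111

Derivation:
Step 0: 10001
Step 1: G0=NOT G1=NOT 0=1 G1=G2=0 G2=G1|G4=0|1=1 G3=G0|G3=1|0=1 G4=G1=0 -> 10110
Step 2: G0=NOT G1=NOT 0=1 G1=G2=1 G2=G1|G4=0|0=0 G3=G0|G3=1|1=1 G4=G1=0 -> 11010
Step 3: G0=NOT G1=NOT 1=0 G1=G2=0 G2=G1|G4=1|0=1 G3=G0|G3=1|1=1 G4=G1=1 -> 00111
Step 4: G0=NOT G1=NOT 0=1 G1=G2=1 G2=G1|G4=0|1=1 G3=G0|G3=0|1=1 G4=G1=0 -> 11110
Step 5: G0=NOT G1=NOT 1=0 G1=G2=1 G2=G1|G4=1|0=1 G3=G0|G3=1|1=1 G4=G1=1 -> 01111
Step 6: G0=NOT G1=NOT 1=0 G1=G2=1 G2=G1|G4=1|1=1 G3=G0|G3=0|1=1 G4=G1=1 -> 01111
Fixed point reached at step 5: 01111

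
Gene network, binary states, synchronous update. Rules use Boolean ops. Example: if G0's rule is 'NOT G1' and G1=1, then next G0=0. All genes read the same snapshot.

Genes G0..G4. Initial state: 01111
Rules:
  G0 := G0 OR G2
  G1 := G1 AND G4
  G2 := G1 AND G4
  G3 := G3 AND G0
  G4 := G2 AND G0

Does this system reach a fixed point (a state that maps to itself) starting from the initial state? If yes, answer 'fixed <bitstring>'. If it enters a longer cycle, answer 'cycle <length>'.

Answer: fixed 10000

Derivation:
Step 0: 01111
Step 1: G0=G0|G2=0|1=1 G1=G1&G4=1&1=1 G2=G1&G4=1&1=1 G3=G3&G0=1&0=0 G4=G2&G0=1&0=0 -> 11100
Step 2: G0=G0|G2=1|1=1 G1=G1&G4=1&0=0 G2=G1&G4=1&0=0 G3=G3&G0=0&1=0 G4=G2&G0=1&1=1 -> 10001
Step 3: G0=G0|G2=1|0=1 G1=G1&G4=0&1=0 G2=G1&G4=0&1=0 G3=G3&G0=0&1=0 G4=G2&G0=0&1=0 -> 10000
Step 4: G0=G0|G2=1|0=1 G1=G1&G4=0&0=0 G2=G1&G4=0&0=0 G3=G3&G0=0&1=0 G4=G2&G0=0&1=0 -> 10000
Fixed point reached at step 3: 10000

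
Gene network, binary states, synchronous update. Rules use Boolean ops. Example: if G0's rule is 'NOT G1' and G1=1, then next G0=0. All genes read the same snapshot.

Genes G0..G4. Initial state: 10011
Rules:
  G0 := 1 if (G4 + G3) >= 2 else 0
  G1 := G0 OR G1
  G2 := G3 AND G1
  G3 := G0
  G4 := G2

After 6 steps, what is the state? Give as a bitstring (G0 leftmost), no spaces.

Step 1: G0=(1+1>=2)=1 G1=G0|G1=1|0=1 G2=G3&G1=1&0=0 G3=G0=1 G4=G2=0 -> 11010
Step 2: G0=(0+1>=2)=0 G1=G0|G1=1|1=1 G2=G3&G1=1&1=1 G3=G0=1 G4=G2=0 -> 01110
Step 3: G0=(0+1>=2)=0 G1=G0|G1=0|1=1 G2=G3&G1=1&1=1 G3=G0=0 G4=G2=1 -> 01101
Step 4: G0=(1+0>=2)=0 G1=G0|G1=0|1=1 G2=G3&G1=0&1=0 G3=G0=0 G4=G2=1 -> 01001
Step 5: G0=(1+0>=2)=0 G1=G0|G1=0|1=1 G2=G3&G1=0&1=0 G3=G0=0 G4=G2=0 -> 01000
Step 6: G0=(0+0>=2)=0 G1=G0|G1=0|1=1 G2=G3&G1=0&1=0 G3=G0=0 G4=G2=0 -> 01000

01000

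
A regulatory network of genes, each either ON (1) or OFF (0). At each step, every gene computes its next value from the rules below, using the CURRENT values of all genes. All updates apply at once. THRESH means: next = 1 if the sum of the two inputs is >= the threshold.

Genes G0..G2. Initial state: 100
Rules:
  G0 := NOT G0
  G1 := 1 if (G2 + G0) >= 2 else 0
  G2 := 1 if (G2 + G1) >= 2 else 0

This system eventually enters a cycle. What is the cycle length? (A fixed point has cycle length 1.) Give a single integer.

Answer: 2

Derivation:
Step 0: 100
Step 1: G0=NOT G0=NOT 1=0 G1=(0+1>=2)=0 G2=(0+0>=2)=0 -> 000
Step 2: G0=NOT G0=NOT 0=1 G1=(0+0>=2)=0 G2=(0+0>=2)=0 -> 100
State from step 2 equals state from step 0 -> cycle length 2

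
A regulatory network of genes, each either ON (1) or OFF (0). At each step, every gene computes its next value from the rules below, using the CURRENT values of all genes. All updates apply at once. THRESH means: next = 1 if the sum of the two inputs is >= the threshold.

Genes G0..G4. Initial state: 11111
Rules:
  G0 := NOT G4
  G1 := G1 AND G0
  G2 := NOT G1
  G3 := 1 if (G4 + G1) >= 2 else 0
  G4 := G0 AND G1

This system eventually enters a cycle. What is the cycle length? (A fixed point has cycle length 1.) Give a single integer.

Step 0: 11111
Step 1: G0=NOT G4=NOT 1=0 G1=G1&G0=1&1=1 G2=NOT G1=NOT 1=0 G3=(1+1>=2)=1 G4=G0&G1=1&1=1 -> 01011
Step 2: G0=NOT G4=NOT 1=0 G1=G1&G0=1&0=0 G2=NOT G1=NOT 1=0 G3=(1+1>=2)=1 G4=G0&G1=0&1=0 -> 00010
Step 3: G0=NOT G4=NOT 0=1 G1=G1&G0=0&0=0 G2=NOT G1=NOT 0=1 G3=(0+0>=2)=0 G4=G0&G1=0&0=0 -> 10100
Step 4: G0=NOT G4=NOT 0=1 G1=G1&G0=0&1=0 G2=NOT G1=NOT 0=1 G3=(0+0>=2)=0 G4=G0&G1=1&0=0 -> 10100
State from step 4 equals state from step 3 -> cycle length 1

Answer: 1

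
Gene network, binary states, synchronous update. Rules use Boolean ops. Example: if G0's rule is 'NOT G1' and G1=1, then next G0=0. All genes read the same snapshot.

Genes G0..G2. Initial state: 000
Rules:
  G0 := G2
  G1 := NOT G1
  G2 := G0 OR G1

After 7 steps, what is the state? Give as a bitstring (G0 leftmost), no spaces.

Step 1: G0=G2=0 G1=NOT G1=NOT 0=1 G2=G0|G1=0|0=0 -> 010
Step 2: G0=G2=0 G1=NOT G1=NOT 1=0 G2=G0|G1=0|1=1 -> 001
Step 3: G0=G2=1 G1=NOT G1=NOT 0=1 G2=G0|G1=0|0=0 -> 110
Step 4: G0=G2=0 G1=NOT G1=NOT 1=0 G2=G0|G1=1|1=1 -> 001
Step 5: G0=G2=1 G1=NOT G1=NOT 0=1 G2=G0|G1=0|0=0 -> 110
Step 6: G0=G2=0 G1=NOT G1=NOT 1=0 G2=G0|G1=1|1=1 -> 001
Step 7: G0=G2=1 G1=NOT G1=NOT 0=1 G2=G0|G1=0|0=0 -> 110

110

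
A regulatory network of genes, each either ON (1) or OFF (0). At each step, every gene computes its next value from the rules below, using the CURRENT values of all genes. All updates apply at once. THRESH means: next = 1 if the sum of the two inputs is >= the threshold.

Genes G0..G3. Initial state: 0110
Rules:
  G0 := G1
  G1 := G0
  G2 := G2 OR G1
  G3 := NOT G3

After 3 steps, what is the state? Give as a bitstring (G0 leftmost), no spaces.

Step 1: G0=G1=1 G1=G0=0 G2=G2|G1=1|1=1 G3=NOT G3=NOT 0=1 -> 1011
Step 2: G0=G1=0 G1=G0=1 G2=G2|G1=1|0=1 G3=NOT G3=NOT 1=0 -> 0110
Step 3: G0=G1=1 G1=G0=0 G2=G2|G1=1|1=1 G3=NOT G3=NOT 0=1 -> 1011

1011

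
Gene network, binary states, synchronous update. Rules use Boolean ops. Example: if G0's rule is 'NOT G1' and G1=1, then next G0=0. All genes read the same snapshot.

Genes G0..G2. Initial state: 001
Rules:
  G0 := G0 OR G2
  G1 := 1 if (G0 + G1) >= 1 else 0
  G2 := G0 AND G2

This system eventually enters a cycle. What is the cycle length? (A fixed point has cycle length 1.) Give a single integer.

Answer: 1

Derivation:
Step 0: 001
Step 1: G0=G0|G2=0|1=1 G1=(0+0>=1)=0 G2=G0&G2=0&1=0 -> 100
Step 2: G0=G0|G2=1|0=1 G1=(1+0>=1)=1 G2=G0&G2=1&0=0 -> 110
Step 3: G0=G0|G2=1|0=1 G1=(1+1>=1)=1 G2=G0&G2=1&0=0 -> 110
State from step 3 equals state from step 2 -> cycle length 1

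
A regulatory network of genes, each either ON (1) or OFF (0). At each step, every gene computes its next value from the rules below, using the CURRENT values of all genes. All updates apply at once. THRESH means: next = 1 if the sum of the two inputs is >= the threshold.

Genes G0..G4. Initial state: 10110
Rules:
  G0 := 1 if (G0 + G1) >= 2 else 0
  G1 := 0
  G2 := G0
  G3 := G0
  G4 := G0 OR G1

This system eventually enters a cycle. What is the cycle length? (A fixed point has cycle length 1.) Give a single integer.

Answer: 1

Derivation:
Step 0: 10110
Step 1: G0=(1+0>=2)=0 G1=0(const) G2=G0=1 G3=G0=1 G4=G0|G1=1|0=1 -> 00111
Step 2: G0=(0+0>=2)=0 G1=0(const) G2=G0=0 G3=G0=0 G4=G0|G1=0|0=0 -> 00000
Step 3: G0=(0+0>=2)=0 G1=0(const) G2=G0=0 G3=G0=0 G4=G0|G1=0|0=0 -> 00000
State from step 3 equals state from step 2 -> cycle length 1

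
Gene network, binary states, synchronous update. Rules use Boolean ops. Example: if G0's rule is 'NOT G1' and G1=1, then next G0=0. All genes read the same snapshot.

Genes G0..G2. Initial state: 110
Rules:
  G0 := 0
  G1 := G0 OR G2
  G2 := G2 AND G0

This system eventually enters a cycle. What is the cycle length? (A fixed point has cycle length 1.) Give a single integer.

Answer: 1

Derivation:
Step 0: 110
Step 1: G0=0(const) G1=G0|G2=1|0=1 G2=G2&G0=0&1=0 -> 010
Step 2: G0=0(const) G1=G0|G2=0|0=0 G2=G2&G0=0&0=0 -> 000
Step 3: G0=0(const) G1=G0|G2=0|0=0 G2=G2&G0=0&0=0 -> 000
State from step 3 equals state from step 2 -> cycle length 1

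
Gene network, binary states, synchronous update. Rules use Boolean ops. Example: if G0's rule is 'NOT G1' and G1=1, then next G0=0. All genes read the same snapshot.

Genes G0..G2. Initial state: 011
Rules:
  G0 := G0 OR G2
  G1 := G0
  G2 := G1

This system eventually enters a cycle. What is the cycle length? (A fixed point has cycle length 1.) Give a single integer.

Answer: 1

Derivation:
Step 0: 011
Step 1: G0=G0|G2=0|1=1 G1=G0=0 G2=G1=1 -> 101
Step 2: G0=G0|G2=1|1=1 G1=G0=1 G2=G1=0 -> 110
Step 3: G0=G0|G2=1|0=1 G1=G0=1 G2=G1=1 -> 111
Step 4: G0=G0|G2=1|1=1 G1=G0=1 G2=G1=1 -> 111
State from step 4 equals state from step 3 -> cycle length 1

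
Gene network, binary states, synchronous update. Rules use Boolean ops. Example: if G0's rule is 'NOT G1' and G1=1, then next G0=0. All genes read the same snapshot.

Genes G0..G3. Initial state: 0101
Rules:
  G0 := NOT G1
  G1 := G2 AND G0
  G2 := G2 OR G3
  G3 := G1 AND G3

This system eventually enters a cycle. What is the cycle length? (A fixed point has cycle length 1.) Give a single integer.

Step 0: 0101
Step 1: G0=NOT G1=NOT 1=0 G1=G2&G0=0&0=0 G2=G2|G3=0|1=1 G3=G1&G3=1&1=1 -> 0011
Step 2: G0=NOT G1=NOT 0=1 G1=G2&G0=1&0=0 G2=G2|G3=1|1=1 G3=G1&G3=0&1=0 -> 1010
Step 3: G0=NOT G1=NOT 0=1 G1=G2&G0=1&1=1 G2=G2|G3=1|0=1 G3=G1&G3=0&0=0 -> 1110
Step 4: G0=NOT G1=NOT 1=0 G1=G2&G0=1&1=1 G2=G2|G3=1|0=1 G3=G1&G3=1&0=0 -> 0110
Step 5: G0=NOT G1=NOT 1=0 G1=G2&G0=1&0=0 G2=G2|G3=1|0=1 G3=G1&G3=1&0=0 -> 0010
Step 6: G0=NOT G1=NOT 0=1 G1=G2&G0=1&0=0 G2=G2|G3=1|0=1 G3=G1&G3=0&0=0 -> 1010
State from step 6 equals state from step 2 -> cycle length 4

Answer: 4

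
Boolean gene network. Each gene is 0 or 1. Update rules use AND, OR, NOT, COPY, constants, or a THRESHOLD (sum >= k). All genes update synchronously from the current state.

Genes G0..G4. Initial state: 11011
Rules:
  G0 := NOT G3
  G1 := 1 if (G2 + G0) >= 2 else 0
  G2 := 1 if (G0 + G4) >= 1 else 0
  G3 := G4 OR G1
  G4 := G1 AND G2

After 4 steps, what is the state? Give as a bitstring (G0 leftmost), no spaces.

Step 1: G0=NOT G3=NOT 1=0 G1=(0+1>=2)=0 G2=(1+1>=1)=1 G3=G4|G1=1|1=1 G4=G1&G2=1&0=0 -> 00110
Step 2: G0=NOT G3=NOT 1=0 G1=(1+0>=2)=0 G2=(0+0>=1)=0 G3=G4|G1=0|0=0 G4=G1&G2=0&1=0 -> 00000
Step 3: G0=NOT G3=NOT 0=1 G1=(0+0>=2)=0 G2=(0+0>=1)=0 G3=G4|G1=0|0=0 G4=G1&G2=0&0=0 -> 10000
Step 4: G0=NOT G3=NOT 0=1 G1=(0+1>=2)=0 G2=(1+0>=1)=1 G3=G4|G1=0|0=0 G4=G1&G2=0&0=0 -> 10100

10100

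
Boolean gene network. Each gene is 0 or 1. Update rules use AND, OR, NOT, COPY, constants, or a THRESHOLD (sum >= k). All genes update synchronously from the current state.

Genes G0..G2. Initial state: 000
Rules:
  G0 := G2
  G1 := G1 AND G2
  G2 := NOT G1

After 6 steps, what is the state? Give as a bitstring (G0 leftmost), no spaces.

Step 1: G0=G2=0 G1=G1&G2=0&0=0 G2=NOT G1=NOT 0=1 -> 001
Step 2: G0=G2=1 G1=G1&G2=0&1=0 G2=NOT G1=NOT 0=1 -> 101
Step 3: G0=G2=1 G1=G1&G2=0&1=0 G2=NOT G1=NOT 0=1 -> 101
Step 4: G0=G2=1 G1=G1&G2=0&1=0 G2=NOT G1=NOT 0=1 -> 101
Step 5: G0=G2=1 G1=G1&G2=0&1=0 G2=NOT G1=NOT 0=1 -> 101
Step 6: G0=G2=1 G1=G1&G2=0&1=0 G2=NOT G1=NOT 0=1 -> 101

101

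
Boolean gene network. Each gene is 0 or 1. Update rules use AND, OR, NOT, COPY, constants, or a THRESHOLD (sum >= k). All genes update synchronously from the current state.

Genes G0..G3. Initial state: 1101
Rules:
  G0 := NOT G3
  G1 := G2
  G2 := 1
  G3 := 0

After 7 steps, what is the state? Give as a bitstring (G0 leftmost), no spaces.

Step 1: G0=NOT G3=NOT 1=0 G1=G2=0 G2=1(const) G3=0(const) -> 0010
Step 2: G0=NOT G3=NOT 0=1 G1=G2=1 G2=1(const) G3=0(const) -> 1110
Step 3: G0=NOT G3=NOT 0=1 G1=G2=1 G2=1(const) G3=0(const) -> 1110
Step 4: G0=NOT G3=NOT 0=1 G1=G2=1 G2=1(const) G3=0(const) -> 1110
Step 5: G0=NOT G3=NOT 0=1 G1=G2=1 G2=1(const) G3=0(const) -> 1110
Step 6: G0=NOT G3=NOT 0=1 G1=G2=1 G2=1(const) G3=0(const) -> 1110
Step 7: G0=NOT G3=NOT 0=1 G1=G2=1 G2=1(const) G3=0(const) -> 1110

1110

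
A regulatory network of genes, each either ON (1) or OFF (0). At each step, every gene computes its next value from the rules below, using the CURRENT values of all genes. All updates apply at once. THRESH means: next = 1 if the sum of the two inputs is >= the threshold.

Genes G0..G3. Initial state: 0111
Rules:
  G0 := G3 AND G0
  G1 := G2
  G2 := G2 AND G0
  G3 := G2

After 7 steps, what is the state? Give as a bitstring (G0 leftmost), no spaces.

Step 1: G0=G3&G0=1&0=0 G1=G2=1 G2=G2&G0=1&0=0 G3=G2=1 -> 0101
Step 2: G0=G3&G0=1&0=0 G1=G2=0 G2=G2&G0=0&0=0 G3=G2=0 -> 0000
Step 3: G0=G3&G0=0&0=0 G1=G2=0 G2=G2&G0=0&0=0 G3=G2=0 -> 0000
Step 4: G0=G3&G0=0&0=0 G1=G2=0 G2=G2&G0=0&0=0 G3=G2=0 -> 0000
Step 5: G0=G3&G0=0&0=0 G1=G2=0 G2=G2&G0=0&0=0 G3=G2=0 -> 0000
Step 6: G0=G3&G0=0&0=0 G1=G2=0 G2=G2&G0=0&0=0 G3=G2=0 -> 0000
Step 7: G0=G3&G0=0&0=0 G1=G2=0 G2=G2&G0=0&0=0 G3=G2=0 -> 0000

0000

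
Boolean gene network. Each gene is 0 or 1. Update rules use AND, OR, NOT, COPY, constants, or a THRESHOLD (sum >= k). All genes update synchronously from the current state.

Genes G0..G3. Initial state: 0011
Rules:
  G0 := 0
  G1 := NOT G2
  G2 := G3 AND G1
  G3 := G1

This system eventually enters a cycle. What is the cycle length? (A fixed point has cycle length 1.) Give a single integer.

Step 0: 0011
Step 1: G0=0(const) G1=NOT G2=NOT 1=0 G2=G3&G1=1&0=0 G3=G1=0 -> 0000
Step 2: G0=0(const) G1=NOT G2=NOT 0=1 G2=G3&G1=0&0=0 G3=G1=0 -> 0100
Step 3: G0=0(const) G1=NOT G2=NOT 0=1 G2=G3&G1=0&1=0 G3=G1=1 -> 0101
Step 4: G0=0(const) G1=NOT G2=NOT 0=1 G2=G3&G1=1&1=1 G3=G1=1 -> 0111
Step 5: G0=0(const) G1=NOT G2=NOT 1=0 G2=G3&G1=1&1=1 G3=G1=1 -> 0011
State from step 5 equals state from step 0 -> cycle length 5

Answer: 5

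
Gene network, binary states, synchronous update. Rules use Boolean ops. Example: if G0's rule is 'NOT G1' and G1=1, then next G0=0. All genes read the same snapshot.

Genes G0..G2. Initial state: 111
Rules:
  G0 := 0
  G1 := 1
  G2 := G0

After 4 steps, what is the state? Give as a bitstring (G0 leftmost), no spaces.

Step 1: G0=0(const) G1=1(const) G2=G0=1 -> 011
Step 2: G0=0(const) G1=1(const) G2=G0=0 -> 010
Step 3: G0=0(const) G1=1(const) G2=G0=0 -> 010
Step 4: G0=0(const) G1=1(const) G2=G0=0 -> 010

010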